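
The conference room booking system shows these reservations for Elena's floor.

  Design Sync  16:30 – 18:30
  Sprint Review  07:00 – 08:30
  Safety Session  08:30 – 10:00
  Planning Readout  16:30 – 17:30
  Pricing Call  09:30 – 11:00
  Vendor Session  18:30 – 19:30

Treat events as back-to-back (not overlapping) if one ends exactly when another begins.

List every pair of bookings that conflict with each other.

Design Sync & Planning Readout, Pricing Call & Safety Session

Sorted by start: Sprint Review, Safety Session, Pricing Call, Planning Readout, Design Sync, Vendor Session.
Safety Session starts exactly when Sprint Review ends (back-to-back, no overlap), so Sprint Review has no further overlaps.
Pricing Call starts before Safety Session ends → Safety Session and Pricing Call overlap.
Planning Readout starts after Safety Session ends, so Safety Session has no further overlaps.
Planning Readout starts after Pricing Call ends, so Pricing Call has no further overlaps.
Design Sync starts before Planning Readout ends → Planning Readout and Design Sync overlap.
Vendor Session starts after Planning Readout ends.
Vendor Session starts exactly when Design Sync ends (back-to-back, no overlap).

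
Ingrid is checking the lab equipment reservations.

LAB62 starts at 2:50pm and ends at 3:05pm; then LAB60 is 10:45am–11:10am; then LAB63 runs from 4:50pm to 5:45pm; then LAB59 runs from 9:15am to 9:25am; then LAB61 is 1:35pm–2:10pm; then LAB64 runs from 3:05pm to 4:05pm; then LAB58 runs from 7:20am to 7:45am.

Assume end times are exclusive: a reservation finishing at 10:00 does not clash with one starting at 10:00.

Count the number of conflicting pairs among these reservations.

Sorted by start: LAB58, LAB59, LAB60, LAB61, LAB62, LAB64, LAB63.
LAB59 starts after LAB58 ends, so nothing later overlaps LAB58 either.
LAB60 starts after LAB59 ends, so nothing later overlaps LAB59 either.
LAB61 starts after LAB60 ends, so nothing later overlaps LAB60 either.
LAB62 starts after LAB61 ends, so nothing later overlaps LAB61 either.
LAB64 starts exactly when LAB62 ends (back-to-back, no overlap), so nothing later overlaps LAB62 either.
LAB63 starts after LAB64 ends.
No pair overlaps.

0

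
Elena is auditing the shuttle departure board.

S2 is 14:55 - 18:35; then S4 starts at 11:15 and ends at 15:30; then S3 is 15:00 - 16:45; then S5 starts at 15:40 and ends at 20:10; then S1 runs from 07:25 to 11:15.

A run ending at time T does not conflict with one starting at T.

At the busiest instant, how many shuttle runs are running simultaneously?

Sort all start/end points and keep a running count:
07:25 start S1 → 1
11:15 end S1 → 0
11:15 start S4 → 1
14:55 start S2 → 2
15:00 start S3 → 3
15:30 end S4 → 2
15:40 start S5 → 3
16:45 end S3 → 2
18:35 end S2 → 1
20:10 end S5 → 0
Peak is 3, at 15:00 (S2, S3, S4).

3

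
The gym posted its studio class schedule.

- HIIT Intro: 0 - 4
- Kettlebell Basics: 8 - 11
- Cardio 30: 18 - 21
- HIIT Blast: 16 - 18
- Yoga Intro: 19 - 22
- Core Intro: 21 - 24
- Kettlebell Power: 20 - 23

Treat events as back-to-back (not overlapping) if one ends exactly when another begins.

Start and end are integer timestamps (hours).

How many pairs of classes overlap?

5

Sorted by start: HIIT Intro, Kettlebell Basics, HIIT Blast, Cardio 30, Yoga Intro, Kettlebell Power, Core Intro.
Kettlebell Basics starts after HIIT Intro ends; HIIT Intro is clear from here.
HIIT Blast starts after Kettlebell Basics ends; Kettlebell Basics is clear from here.
Cardio 30 starts exactly when HIIT Blast ends (back-to-back, no overlap); HIIT Blast is clear from here.
Yoga Intro starts before Cardio 30 ends → Cardio 30 and Yoga Intro overlap.
Kettlebell Power starts before Cardio 30 ends → Cardio 30 and Kettlebell Power overlap.
Core Intro starts exactly when Cardio 30 ends (back-to-back, no overlap).
Kettlebell Power starts before Yoga Intro ends → Yoga Intro and Kettlebell Power overlap.
Core Intro starts before Yoga Intro ends → Yoga Intro and Core Intro overlap.
Core Intro starts before Kettlebell Power ends → Kettlebell Power and Core Intro overlap.
Overlapping pairs: Cardio 30 & Kettlebell Power, Cardio 30 & Yoga Intro, Core Intro & Kettlebell Power, Core Intro & Yoga Intro, Kettlebell Power & Yoga Intro — 5 in total.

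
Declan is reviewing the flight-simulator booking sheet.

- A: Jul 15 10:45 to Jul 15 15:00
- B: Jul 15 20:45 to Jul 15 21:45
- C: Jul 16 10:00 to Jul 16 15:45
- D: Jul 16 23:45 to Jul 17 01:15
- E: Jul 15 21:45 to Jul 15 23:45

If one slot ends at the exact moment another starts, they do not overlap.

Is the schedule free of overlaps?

Sorted by start: A, B, E, C, D.
B starts after A ends — done with A.
E starts exactly when B ends (back-to-back, no overlap) — done with B.
C starts after E ends — done with E.
D starts after C ends.
Every pair is clear; the schedule has no overlaps.

Yes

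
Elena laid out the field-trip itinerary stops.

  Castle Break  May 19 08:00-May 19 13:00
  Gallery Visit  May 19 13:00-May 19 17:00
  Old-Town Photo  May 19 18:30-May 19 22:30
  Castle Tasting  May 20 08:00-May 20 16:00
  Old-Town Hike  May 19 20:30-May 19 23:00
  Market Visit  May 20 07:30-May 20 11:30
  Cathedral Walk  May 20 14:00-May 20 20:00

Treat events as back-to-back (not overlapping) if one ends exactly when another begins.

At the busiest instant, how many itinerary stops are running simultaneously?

2

Walk through starts and ends in time order (an end at T is processed before a start at T):
May 19 08:00 start Castle Break → 1
May 19 13:00 end Castle Break → 0
May 19 13:00 start Gallery Visit → 1
May 19 17:00 end Gallery Visit → 0
May 19 18:30 start Old-Town Photo → 1
May 19 20:30 start Old-Town Hike → 2
May 19 22:30 end Old-Town Photo → 1
May 19 23:00 end Old-Town Hike → 0
May 20 07:30 start Market Visit → 1
May 20 08:00 start Castle Tasting → 2
May 20 11:30 end Market Visit → 1
May 20 14:00 start Cathedral Walk → 2
May 20 16:00 end Castle Tasting → 1
May 20 20:00 end Cathedral Walk → 0
Peak is 2, at May 19 20:30 (Old-Town Hike, Old-Town Photo).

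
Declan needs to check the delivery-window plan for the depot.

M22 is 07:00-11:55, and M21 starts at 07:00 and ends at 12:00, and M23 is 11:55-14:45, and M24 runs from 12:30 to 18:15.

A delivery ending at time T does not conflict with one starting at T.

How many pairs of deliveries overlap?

Sorted by start: M21, M22, M23, M24.
M22 starts before M21 ends → M21 and M22 overlap.
M23 starts before M21 ends → M21 and M23 overlap.
M24 starts after M21 ends.
M23 starts exactly when M22 ends (back-to-back, no overlap), so M22 has no further overlaps.
M24 starts before M23 ends → M23 and M24 overlap.
Overlapping pairs: M21 & M22, M21 & M23, M23 & M24 — 3 in total.

3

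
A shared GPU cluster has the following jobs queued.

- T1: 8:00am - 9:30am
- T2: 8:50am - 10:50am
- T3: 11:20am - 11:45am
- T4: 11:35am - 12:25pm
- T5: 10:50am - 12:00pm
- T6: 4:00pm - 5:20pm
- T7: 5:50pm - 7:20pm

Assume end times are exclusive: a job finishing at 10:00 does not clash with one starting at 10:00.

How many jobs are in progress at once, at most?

3

Sweep the timeline, counting +1 at each start and −1 at each end (ends before starts at a tie):
8:00am start T1 → 1
8:50am start T2 → 2
9:30am end T1 → 1
10:50am end T2 → 0
10:50am start T5 → 1
11:20am start T3 → 2
11:35am start T4 → 3
11:45am end T3 → 2
12:00pm end T5 → 1
12:25pm end T4 → 0
4:00pm start T6 → 1
5:20pm end T6 → 0
5:50pm start T7 → 1
7:20pm end T7 → 0
Peak is 3, at 11:35am (T3, T4, T5).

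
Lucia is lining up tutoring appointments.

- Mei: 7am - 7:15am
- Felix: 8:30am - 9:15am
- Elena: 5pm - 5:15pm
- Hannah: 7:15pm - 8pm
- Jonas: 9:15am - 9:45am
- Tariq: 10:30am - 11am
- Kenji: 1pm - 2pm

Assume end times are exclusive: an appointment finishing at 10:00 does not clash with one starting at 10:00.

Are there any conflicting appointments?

Sorted by start: Mei, Felix, Jonas, Tariq, Kenji, Elena, Hannah.
Felix starts after Mei ends, so Mei has no further overlaps.
Jonas starts exactly when Felix ends (back-to-back, no overlap), so Felix has no further overlaps.
Tariq starts after Jonas ends, so Jonas has no further overlaps.
Kenji starts after Tariq ends, so Tariq has no further overlaps.
Elena starts after Kenji ends, so Kenji has no further overlaps.
Hannah starts after Elena ends.
Every pair is clear; the schedule has no overlaps.

No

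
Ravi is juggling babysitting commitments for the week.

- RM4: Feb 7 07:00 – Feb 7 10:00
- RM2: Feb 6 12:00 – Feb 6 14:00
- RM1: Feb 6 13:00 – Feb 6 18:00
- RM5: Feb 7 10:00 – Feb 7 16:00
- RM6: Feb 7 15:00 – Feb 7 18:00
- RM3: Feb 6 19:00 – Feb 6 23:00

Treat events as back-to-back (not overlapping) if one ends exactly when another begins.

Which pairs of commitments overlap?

Two intervals overlap when each starts before the other ends.
Sorted by start: RM2, RM1, RM3, RM4, RM5, RM6.
RM1 starts before RM2 ends → RM2 and RM1 overlap.
RM3 starts after RM2 ends; RM2 is clear from here.
RM3 starts after RM1 ends; RM1 is clear from here.
RM4 starts after RM3 ends; RM3 is clear from here.
RM5 starts exactly when RM4 ends (back-to-back, no overlap); RM4 is clear from here.
RM6 starts before RM5 ends → RM5 and RM6 overlap.

RM1 & RM2, RM5 & RM6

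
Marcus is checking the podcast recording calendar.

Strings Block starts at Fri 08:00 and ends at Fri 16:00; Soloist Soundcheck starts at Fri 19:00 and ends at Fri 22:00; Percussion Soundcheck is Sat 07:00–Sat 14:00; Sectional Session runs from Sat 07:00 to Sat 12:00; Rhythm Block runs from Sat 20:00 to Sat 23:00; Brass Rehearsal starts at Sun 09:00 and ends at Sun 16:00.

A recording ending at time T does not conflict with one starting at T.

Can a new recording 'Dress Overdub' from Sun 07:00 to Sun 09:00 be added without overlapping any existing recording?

Strings Block: ends Fri 16:00 at or before Dress Overdub starts Sun 07:00 → clear.
Soloist Soundcheck: ends Fri 22:00 at or before Dress Overdub starts Sun 07:00 → clear.
Percussion Soundcheck: ends Sat 14:00 at or before Dress Overdub starts Sun 07:00 → clear.
Sectional Session: ends Sat 12:00 at or before Dress Overdub starts Sun 07:00 → clear.
Rhythm Block: ends Sat 23:00 at or before Dress Overdub starts Sun 07:00 → clear.
Brass Rehearsal: starts Sun 09:00 at or after Dress Overdub ends Sun 09:00 → clear.

Yes — the slot is free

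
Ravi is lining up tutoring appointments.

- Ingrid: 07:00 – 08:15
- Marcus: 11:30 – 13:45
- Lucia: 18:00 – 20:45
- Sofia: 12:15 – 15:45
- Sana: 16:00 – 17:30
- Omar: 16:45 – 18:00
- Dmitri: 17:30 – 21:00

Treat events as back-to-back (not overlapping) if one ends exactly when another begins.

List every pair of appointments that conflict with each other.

Sorted by start: Ingrid, Marcus, Sofia, Sana, Omar, Dmitri, Lucia.
Marcus starts after Ingrid ends; Ingrid is clear from here.
Sofia starts before Marcus ends → Marcus and Sofia overlap.
Sana starts after Marcus ends; Marcus is clear from here.
Sana starts after Sofia ends; Sofia is clear from here.
Omar starts before Sana ends → Sana and Omar overlap.
Dmitri starts exactly when Sana ends (back-to-back, no overlap); Sana is clear from here.
Dmitri starts before Omar ends → Omar and Dmitri overlap.
Lucia starts exactly when Omar ends (back-to-back, no overlap).
Lucia starts before Dmitri ends → Dmitri and Lucia overlap.

Dmitri & Lucia, Dmitri & Omar, Marcus & Sofia, Omar & Sana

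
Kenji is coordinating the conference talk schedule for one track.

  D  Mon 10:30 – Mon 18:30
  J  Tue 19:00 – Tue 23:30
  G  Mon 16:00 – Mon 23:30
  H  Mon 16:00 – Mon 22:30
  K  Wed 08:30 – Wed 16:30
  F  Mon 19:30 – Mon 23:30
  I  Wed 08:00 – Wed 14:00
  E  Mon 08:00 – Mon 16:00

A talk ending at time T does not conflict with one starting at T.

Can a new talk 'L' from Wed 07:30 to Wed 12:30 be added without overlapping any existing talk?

E: ends Mon 16:00 at or before L starts Wed 07:30 → clear.
D: ends Mon 18:30 at or before L starts Wed 07:30 → clear.
G: ends Mon 23:30 at or before L starts Wed 07:30 → clear.
H: ends Mon 22:30 at or before L starts Wed 07:30 → clear.
F: ends Mon 23:30 at or before L starts Wed 07:30 → clear.
J: ends Tue 23:30 at or before L starts Wed 07:30 → clear.
I: starts Wed 08:00 before L ends Wed 12:30, and ends Wed 14:00 after L starts Wed 07:30 → overlap.
K: starts Wed 08:30 before L ends Wed 12:30, and ends Wed 16:30 after L starts Wed 07:30 → overlap.
L overlaps I, K.

No — it overlaps I, K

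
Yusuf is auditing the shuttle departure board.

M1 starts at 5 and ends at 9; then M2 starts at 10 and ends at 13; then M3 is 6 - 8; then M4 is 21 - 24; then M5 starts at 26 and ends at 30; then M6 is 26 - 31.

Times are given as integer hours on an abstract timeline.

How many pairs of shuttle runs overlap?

2

Sorted by start: M1, M3, M2, M4, M5, M6.
M3 starts before M1 ends → M1 and M3 overlap.
M2 starts after M1 ends, so nothing later overlaps M1 either.
M2 starts after M3 ends, so nothing later overlaps M3 either.
M4 starts after M2 ends, so nothing later overlaps M2 either.
M5 starts after M4 ends, so nothing later overlaps M4 either.
M6 starts before M5 ends → M5 and M6 overlap.
Overlapping pairs: M1 & M3, M5 & M6 — 2 in total.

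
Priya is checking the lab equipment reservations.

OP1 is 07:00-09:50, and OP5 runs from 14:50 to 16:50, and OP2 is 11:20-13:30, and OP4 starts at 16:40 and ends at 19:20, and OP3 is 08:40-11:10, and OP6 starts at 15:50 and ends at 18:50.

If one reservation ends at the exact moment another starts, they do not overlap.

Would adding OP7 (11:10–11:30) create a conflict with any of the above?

Yes — it overlaps OP2

OP1: ends 09:50 at or before OP7 starts 11:10 → clear.
OP3: ends 11:10 at or before OP7 starts 11:10 → clear.
OP2: starts 11:20 before OP7 ends 11:30, and ends 13:30 after OP7 starts 11:10 → overlap.
OP5: starts 14:50 at or after OP7 ends 11:30 → clear.
OP6: starts 15:50 at or after OP7 ends 11:30 → clear.
OP4: starts 16:40 at or after OP7 ends 11:30 → clear.
OP7 overlaps OP2.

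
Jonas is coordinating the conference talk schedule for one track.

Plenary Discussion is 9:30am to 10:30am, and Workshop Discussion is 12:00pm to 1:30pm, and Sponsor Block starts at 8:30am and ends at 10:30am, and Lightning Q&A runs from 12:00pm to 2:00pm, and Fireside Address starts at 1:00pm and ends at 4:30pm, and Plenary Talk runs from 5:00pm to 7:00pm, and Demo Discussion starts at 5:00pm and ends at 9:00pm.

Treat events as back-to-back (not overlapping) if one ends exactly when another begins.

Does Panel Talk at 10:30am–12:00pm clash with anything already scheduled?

No — it doesn't clash with anything

Sponsor Block: ends 10:30am at or before Panel Talk starts 10:30am → clear.
Plenary Discussion: ends 10:30am at or before Panel Talk starts 10:30am → clear.
Workshop Discussion: starts 12:00pm at or after Panel Talk ends 12:00pm → clear.
Lightning Q&A: starts 12:00pm at or after Panel Talk ends 12:00pm → clear.
Fireside Address: starts 1:00pm at or after Panel Talk ends 12:00pm → clear.
Plenary Talk: starts 5:00pm at or after Panel Talk ends 12:00pm → clear.
Demo Discussion: starts 5:00pm at or after Panel Talk ends 12:00pm → clear.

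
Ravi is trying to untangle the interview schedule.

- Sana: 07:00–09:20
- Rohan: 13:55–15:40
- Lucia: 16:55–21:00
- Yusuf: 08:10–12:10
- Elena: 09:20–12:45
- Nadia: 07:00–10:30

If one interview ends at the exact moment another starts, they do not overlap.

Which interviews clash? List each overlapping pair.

Elena & Nadia, Elena & Yusuf, Nadia & Sana, Nadia & Yusuf, Sana & Yusuf

Check each pair: they overlap iff neither finishes before the other starts.
Sorted by start: Nadia, Sana, Yusuf, Elena, Rohan, Lucia.
Sana starts before Nadia ends → Nadia and Sana overlap.
Yusuf starts before Nadia ends → Nadia and Yusuf overlap.
Elena starts before Nadia ends → Nadia and Elena overlap.
Rohan starts after Nadia ends, so Nadia has no further overlaps.
Yusuf starts before Sana ends → Sana and Yusuf overlap.
Elena starts exactly when Sana ends (back-to-back, no overlap), so Sana has no further overlaps.
Elena starts before Yusuf ends → Yusuf and Elena overlap.
Rohan starts after Yusuf ends, so Yusuf has no further overlaps.
Rohan starts after Elena ends, so Elena has no further overlaps.
Lucia starts after Rohan ends.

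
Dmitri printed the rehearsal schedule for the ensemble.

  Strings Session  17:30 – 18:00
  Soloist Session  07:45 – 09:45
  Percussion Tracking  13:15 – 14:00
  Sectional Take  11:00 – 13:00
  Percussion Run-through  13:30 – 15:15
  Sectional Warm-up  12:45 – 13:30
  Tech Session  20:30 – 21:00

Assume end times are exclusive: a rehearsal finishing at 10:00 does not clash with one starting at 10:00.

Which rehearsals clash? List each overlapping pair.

Percussion Run-through & Percussion Tracking, Percussion Tracking & Sectional Warm-up, Sectional Take & Sectional Warm-up

Sorted by start: Soloist Session, Sectional Take, Sectional Warm-up, Percussion Tracking, Percussion Run-through, Strings Session, Tech Session.
Sectional Take starts after Soloist Session ends, so Soloist Session has no further overlaps.
Sectional Warm-up starts before Sectional Take ends → Sectional Take and Sectional Warm-up overlap.
Percussion Tracking starts after Sectional Take ends, so Sectional Take has no further overlaps.
Percussion Tracking starts before Sectional Warm-up ends → Sectional Warm-up and Percussion Tracking overlap.
Percussion Run-through starts exactly when Sectional Warm-up ends (back-to-back, no overlap), so Sectional Warm-up has no further overlaps.
Percussion Run-through starts before Percussion Tracking ends → Percussion Tracking and Percussion Run-through overlap.
Strings Session starts after Percussion Tracking ends, so Percussion Tracking has no further overlaps.
Strings Session starts after Percussion Run-through ends, so Percussion Run-through has no further overlaps.
Tech Session starts after Strings Session ends.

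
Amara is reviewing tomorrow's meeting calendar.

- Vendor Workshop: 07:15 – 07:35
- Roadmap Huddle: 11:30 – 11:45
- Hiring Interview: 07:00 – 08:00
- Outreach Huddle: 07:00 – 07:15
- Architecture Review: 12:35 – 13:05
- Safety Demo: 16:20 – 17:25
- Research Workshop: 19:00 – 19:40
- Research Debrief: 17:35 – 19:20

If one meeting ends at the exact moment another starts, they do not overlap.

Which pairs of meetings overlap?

Hiring Interview & Outreach Huddle, Hiring Interview & Vendor Workshop, Research Debrief & Research Workshop

Sorted by start: Hiring Interview, Outreach Huddle, Vendor Workshop, Roadmap Huddle, Architecture Review, Safety Demo, Research Debrief, Research Workshop.
Outreach Huddle starts before Hiring Interview ends → Hiring Interview and Outreach Huddle overlap.
Vendor Workshop starts before Hiring Interview ends → Hiring Interview and Vendor Workshop overlap.
Roadmap Huddle starts after Hiring Interview ends; Hiring Interview is clear from here.
Vendor Workshop starts exactly when Outreach Huddle ends (back-to-back, no overlap); Outreach Huddle is clear from here.
Roadmap Huddle starts after Vendor Workshop ends; Vendor Workshop is clear from here.
Architecture Review starts after Roadmap Huddle ends; Roadmap Huddle is clear from here.
Safety Demo starts after Architecture Review ends; Architecture Review is clear from here.
Research Debrief starts after Safety Demo ends; Safety Demo is clear from here.
Research Workshop starts before Research Debrief ends → Research Debrief and Research Workshop overlap.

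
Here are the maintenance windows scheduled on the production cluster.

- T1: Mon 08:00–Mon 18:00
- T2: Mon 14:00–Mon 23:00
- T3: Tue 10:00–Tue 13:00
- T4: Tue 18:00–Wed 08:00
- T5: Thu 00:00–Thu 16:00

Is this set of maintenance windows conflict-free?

Check each pair: they overlap iff neither finishes before the other starts.
Sorted by start: T1, T2, T3, T4, T5.
T2 starts before T1 ends → T1 and T2 overlap.
That's a conflict, so the schedule is not conflict-free.

No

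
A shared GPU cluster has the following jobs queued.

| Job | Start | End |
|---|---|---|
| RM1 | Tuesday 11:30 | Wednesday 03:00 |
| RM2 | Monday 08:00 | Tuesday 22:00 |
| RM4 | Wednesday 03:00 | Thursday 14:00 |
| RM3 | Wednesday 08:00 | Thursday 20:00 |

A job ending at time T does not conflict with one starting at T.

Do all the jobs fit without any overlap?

No

Sorted by start: RM2, RM1, RM4, RM3.
RM1 starts before RM2 ends → RM2 and RM1 overlap.
That's a conflict, so the schedule is not conflict-free.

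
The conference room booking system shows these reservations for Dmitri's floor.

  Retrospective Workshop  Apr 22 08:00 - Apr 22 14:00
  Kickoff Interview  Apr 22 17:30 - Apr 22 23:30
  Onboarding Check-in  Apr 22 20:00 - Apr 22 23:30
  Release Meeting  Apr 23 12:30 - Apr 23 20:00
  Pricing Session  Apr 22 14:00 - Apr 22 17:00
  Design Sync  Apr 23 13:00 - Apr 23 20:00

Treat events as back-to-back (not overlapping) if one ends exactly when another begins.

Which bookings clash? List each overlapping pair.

Sorted by start: Retrospective Workshop, Pricing Session, Kickoff Interview, Onboarding Check-in, Release Meeting, Design Sync.
Pricing Session starts exactly when Retrospective Workshop ends (back-to-back, no overlap), so Retrospective Workshop has no further overlaps.
Kickoff Interview starts after Pricing Session ends, so Pricing Session has no further overlaps.
Onboarding Check-in starts before Kickoff Interview ends → Kickoff Interview and Onboarding Check-in overlap.
Release Meeting starts after Kickoff Interview ends, so Kickoff Interview has no further overlaps.
Release Meeting starts after Onboarding Check-in ends, so Onboarding Check-in has no further overlaps.
Design Sync starts before Release Meeting ends → Release Meeting and Design Sync overlap.

Design Sync & Release Meeting, Kickoff Interview & Onboarding Check-in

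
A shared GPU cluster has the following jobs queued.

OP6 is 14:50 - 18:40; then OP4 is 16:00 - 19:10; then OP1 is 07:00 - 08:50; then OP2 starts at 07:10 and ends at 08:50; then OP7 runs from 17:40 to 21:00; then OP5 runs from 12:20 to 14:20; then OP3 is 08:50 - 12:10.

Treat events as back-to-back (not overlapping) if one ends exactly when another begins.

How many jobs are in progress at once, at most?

3

Sort all start/end points and keep a running count:
07:00 start OP1 → 1
07:10 start OP2 → 2
08:50 end OP1 → 1
08:50 end OP2 → 0
08:50 start OP3 → 1
12:10 end OP3 → 0
12:20 start OP5 → 1
14:20 end OP5 → 0
14:50 start OP6 → 1
16:00 start OP4 → 2
17:40 start OP7 → 3
18:40 end OP6 → 2
19:10 end OP4 → 1
21:00 end OP7 → 0
Peak is 3, at 17:40 (OP4, OP6, OP7).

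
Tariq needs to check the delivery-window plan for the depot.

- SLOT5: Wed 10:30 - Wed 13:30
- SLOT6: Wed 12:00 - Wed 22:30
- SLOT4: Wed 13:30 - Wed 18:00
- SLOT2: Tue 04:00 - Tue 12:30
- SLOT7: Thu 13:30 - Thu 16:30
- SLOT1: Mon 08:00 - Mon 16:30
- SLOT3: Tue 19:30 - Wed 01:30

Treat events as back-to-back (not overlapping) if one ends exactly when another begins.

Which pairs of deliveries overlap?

Check each pair: they overlap iff neither finishes before the other starts.
Sorted by start: SLOT1, SLOT2, SLOT3, SLOT5, SLOT6, SLOT4, SLOT7.
SLOT2 starts after SLOT1 ends; SLOT1 is clear from here.
SLOT3 starts after SLOT2 ends; SLOT2 is clear from here.
SLOT5 starts after SLOT3 ends; SLOT3 is clear from here.
SLOT6 starts before SLOT5 ends → SLOT5 and SLOT6 overlap.
SLOT4 starts exactly when SLOT5 ends (back-to-back, no overlap); SLOT5 is clear from here.
SLOT4 starts before SLOT6 ends → SLOT6 and SLOT4 overlap.
SLOT7 starts after SLOT6 ends.
SLOT7 starts after SLOT4 ends.

SLOT4 & SLOT6, SLOT5 & SLOT6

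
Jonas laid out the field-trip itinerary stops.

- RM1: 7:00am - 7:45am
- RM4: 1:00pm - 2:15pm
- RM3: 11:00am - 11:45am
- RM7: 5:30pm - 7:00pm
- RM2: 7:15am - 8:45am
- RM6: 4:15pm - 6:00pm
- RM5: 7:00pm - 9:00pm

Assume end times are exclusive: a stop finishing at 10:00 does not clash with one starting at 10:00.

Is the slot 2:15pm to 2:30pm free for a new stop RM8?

Yes — the slot is free

RM1: ends 7:45am at or before RM8 starts 2:15pm → clear.
RM2: ends 8:45am at or before RM8 starts 2:15pm → clear.
RM3: ends 11:45am at or before RM8 starts 2:15pm → clear.
RM4: ends 2:15pm at or before RM8 starts 2:15pm → clear.
RM6: starts 4:15pm at or after RM8 ends 2:30pm → clear.
RM7: starts 5:30pm at or after RM8 ends 2:30pm → clear.
RM5: starts 7:00pm at or after RM8 ends 2:30pm → clear.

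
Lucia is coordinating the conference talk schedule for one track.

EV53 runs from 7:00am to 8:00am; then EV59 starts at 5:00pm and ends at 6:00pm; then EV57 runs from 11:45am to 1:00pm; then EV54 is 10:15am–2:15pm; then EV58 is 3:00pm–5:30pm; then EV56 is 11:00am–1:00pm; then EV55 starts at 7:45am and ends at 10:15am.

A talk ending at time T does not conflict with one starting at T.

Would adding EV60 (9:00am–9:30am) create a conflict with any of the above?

EV53: ends 8:00am at or before EV60 starts 9:00am → clear.
EV55: starts 7:45am before EV60 ends 9:30am, and ends 10:15am after EV60 starts 9:00am → overlap.
EV54: starts 10:15am at or after EV60 ends 9:30am → clear.
EV56: starts 11:00am at or after EV60 ends 9:30am → clear.
EV57: starts 11:45am at or after EV60 ends 9:30am → clear.
EV58: starts 3:00pm at or after EV60 ends 9:30am → clear.
EV59: starts 5:00pm at or after EV60 ends 9:30am → clear.
EV60 overlaps EV55.

Yes — it overlaps EV55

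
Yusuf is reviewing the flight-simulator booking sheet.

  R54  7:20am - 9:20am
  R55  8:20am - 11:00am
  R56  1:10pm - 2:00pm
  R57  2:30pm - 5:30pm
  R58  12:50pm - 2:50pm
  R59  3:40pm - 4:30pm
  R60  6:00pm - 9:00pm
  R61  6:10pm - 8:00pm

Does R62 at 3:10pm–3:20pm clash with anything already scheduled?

R54: ends 9:20am at or before R62 starts 3:10pm → clear.
R55: ends 11:00am at or before R62 starts 3:10pm → clear.
R58: ends 2:50pm at or before R62 starts 3:10pm → clear.
R56: ends 2:00pm at or before R62 starts 3:10pm → clear.
R57: starts 2:30pm before R62 ends 3:20pm, and ends 5:30pm after R62 starts 3:10pm → overlap.
R59: starts 3:40pm at or after R62 ends 3:20pm → clear.
R60: starts 6:00pm at or after R62 ends 3:20pm → clear.
R61: starts 6:10pm at or after R62 ends 3:20pm → clear.
R62 overlaps R57.

Yes — it overlaps R57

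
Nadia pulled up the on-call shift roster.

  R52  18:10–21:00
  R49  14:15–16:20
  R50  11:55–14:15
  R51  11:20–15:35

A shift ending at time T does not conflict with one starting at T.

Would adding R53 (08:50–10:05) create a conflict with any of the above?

No — it doesn't clash with anything

R51: starts 11:20 at or after R53 ends 10:05 → clear.
R50: starts 11:55 at or after R53 ends 10:05 → clear.
R49: starts 14:15 at or after R53 ends 10:05 → clear.
R52: starts 18:10 at or after R53 ends 10:05 → clear.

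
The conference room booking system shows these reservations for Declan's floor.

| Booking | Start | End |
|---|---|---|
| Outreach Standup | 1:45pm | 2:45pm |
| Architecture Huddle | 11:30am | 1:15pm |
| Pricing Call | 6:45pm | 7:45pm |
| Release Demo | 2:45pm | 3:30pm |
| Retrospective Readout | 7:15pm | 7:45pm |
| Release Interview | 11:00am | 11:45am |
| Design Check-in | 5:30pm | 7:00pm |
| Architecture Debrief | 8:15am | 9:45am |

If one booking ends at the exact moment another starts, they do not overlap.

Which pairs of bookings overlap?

Sorted by start: Architecture Debrief, Release Interview, Architecture Huddle, Outreach Standup, Release Demo, Design Check-in, Pricing Call, Retrospective Readout.
Release Interview starts after Architecture Debrief ends, so Architecture Debrief has no further overlaps.
Architecture Huddle starts before Release Interview ends → Release Interview and Architecture Huddle overlap.
Outreach Standup starts after Release Interview ends, so Release Interview has no further overlaps.
Outreach Standup starts after Architecture Huddle ends, so Architecture Huddle has no further overlaps.
Release Demo starts exactly when Outreach Standup ends (back-to-back, no overlap), so Outreach Standup has no further overlaps.
Design Check-in starts after Release Demo ends, so Release Demo has no further overlaps.
Pricing Call starts before Design Check-in ends → Design Check-in and Pricing Call overlap.
Retrospective Readout starts after Design Check-in ends.
Retrospective Readout starts before Pricing Call ends → Pricing Call and Retrospective Readout overlap.

Architecture Huddle & Release Interview, Design Check-in & Pricing Call, Pricing Call & Retrospective Readout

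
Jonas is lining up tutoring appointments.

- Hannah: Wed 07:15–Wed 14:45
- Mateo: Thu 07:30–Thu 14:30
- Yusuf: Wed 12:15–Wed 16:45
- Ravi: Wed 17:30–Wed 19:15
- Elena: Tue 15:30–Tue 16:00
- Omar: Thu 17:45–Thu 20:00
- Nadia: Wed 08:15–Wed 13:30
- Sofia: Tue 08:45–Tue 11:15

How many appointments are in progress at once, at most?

Walk through starts and ends in time order (an end at T is processed before a start at T):
Tue 08:45 start Sofia → 1
Tue 11:15 end Sofia → 0
Tue 15:30 start Elena → 1
Tue 16:00 end Elena → 0
Wed 07:15 start Hannah → 1
Wed 08:15 start Nadia → 2
Wed 12:15 start Yusuf → 3
Wed 13:30 end Nadia → 2
Wed 14:45 end Hannah → 1
Wed 16:45 end Yusuf → 0
Wed 17:30 start Ravi → 1
Wed 19:15 end Ravi → 0
Thu 07:30 start Mateo → 1
Thu 14:30 end Mateo → 0
Thu 17:45 start Omar → 1
Thu 20:00 end Omar → 0
Peak is 3, at Wed 12:15 (Hannah, Nadia, Yusuf).

3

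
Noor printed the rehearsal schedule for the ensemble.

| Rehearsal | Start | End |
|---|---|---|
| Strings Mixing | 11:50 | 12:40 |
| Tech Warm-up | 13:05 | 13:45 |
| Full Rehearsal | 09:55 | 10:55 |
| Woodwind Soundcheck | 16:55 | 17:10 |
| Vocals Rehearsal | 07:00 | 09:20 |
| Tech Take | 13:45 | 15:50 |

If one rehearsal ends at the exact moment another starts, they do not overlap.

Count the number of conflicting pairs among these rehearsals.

0

Sorted by start: Vocals Rehearsal, Full Rehearsal, Strings Mixing, Tech Warm-up, Tech Take, Woodwind Soundcheck.
Full Rehearsal starts after Vocals Rehearsal ends; Vocals Rehearsal is clear from here.
Strings Mixing starts after Full Rehearsal ends; Full Rehearsal is clear from here.
Tech Warm-up starts after Strings Mixing ends; Strings Mixing is clear from here.
Tech Take starts exactly when Tech Warm-up ends (back-to-back, no overlap); Tech Warm-up is clear from here.
Woodwind Soundcheck starts after Tech Take ends.
No pair overlaps.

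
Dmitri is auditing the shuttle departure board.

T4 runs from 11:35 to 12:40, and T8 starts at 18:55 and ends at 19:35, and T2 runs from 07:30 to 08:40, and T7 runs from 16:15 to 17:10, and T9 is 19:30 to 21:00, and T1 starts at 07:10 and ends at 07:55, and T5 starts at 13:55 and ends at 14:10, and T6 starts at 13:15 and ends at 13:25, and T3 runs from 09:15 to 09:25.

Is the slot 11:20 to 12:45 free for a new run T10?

T1: ends 07:55 at or before T10 starts 11:20 → clear.
T2: ends 08:40 at or before T10 starts 11:20 → clear.
T3: ends 09:25 at or before T10 starts 11:20 → clear.
T4: starts 11:35 before T10 ends 12:45, and ends 12:40 after T10 starts 11:20 → overlap.
T6: starts 13:15 at or after T10 ends 12:45 → clear.
T5: starts 13:55 at or after T10 ends 12:45 → clear.
T7: starts 16:15 at or after T10 ends 12:45 → clear.
T8: starts 18:55 at or after T10 ends 12:45 → clear.
T9: starts 19:30 at or after T10 ends 12:45 → clear.
T10 overlaps T4.

No — it overlaps T4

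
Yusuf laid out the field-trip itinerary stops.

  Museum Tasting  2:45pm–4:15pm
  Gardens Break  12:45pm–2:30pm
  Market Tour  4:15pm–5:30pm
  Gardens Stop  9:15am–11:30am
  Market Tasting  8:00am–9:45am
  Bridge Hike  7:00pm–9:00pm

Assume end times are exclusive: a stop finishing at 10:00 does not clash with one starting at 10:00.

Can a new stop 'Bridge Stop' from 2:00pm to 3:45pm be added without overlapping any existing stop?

Market Tasting: ends 9:45am at or before Bridge Stop starts 2:00pm → clear.
Gardens Stop: ends 11:30am at or before Bridge Stop starts 2:00pm → clear.
Gardens Break: starts 12:45pm before Bridge Stop ends 3:45pm, and ends 2:30pm after Bridge Stop starts 2:00pm → overlap.
Museum Tasting: starts 2:45pm before Bridge Stop ends 3:45pm, and ends 4:15pm after Bridge Stop starts 2:00pm → overlap.
Market Tour: starts 4:15pm at or after Bridge Stop ends 3:45pm → clear.
Bridge Hike: starts 7:00pm at or after Bridge Stop ends 3:45pm → clear.
Bridge Stop overlaps Gardens Break, Museum Tasting.

No — it overlaps Gardens Break, Museum Tasting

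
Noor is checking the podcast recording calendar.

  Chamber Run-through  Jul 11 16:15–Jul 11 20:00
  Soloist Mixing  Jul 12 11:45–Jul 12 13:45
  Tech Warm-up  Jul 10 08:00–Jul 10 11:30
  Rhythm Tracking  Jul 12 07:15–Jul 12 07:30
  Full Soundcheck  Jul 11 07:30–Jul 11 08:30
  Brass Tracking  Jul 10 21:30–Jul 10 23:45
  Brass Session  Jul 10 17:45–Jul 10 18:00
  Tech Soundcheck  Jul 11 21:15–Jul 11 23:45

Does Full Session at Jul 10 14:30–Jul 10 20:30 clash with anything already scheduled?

Tech Warm-up: ends Jul 10 11:30 at or before Full Session starts Jul 10 14:30 → clear.
Brass Session: starts Jul 10 17:45 before Full Session ends Jul 10 20:30, and ends Jul 10 18:00 after Full Session starts Jul 10 14:30 → overlap.
Brass Tracking: starts Jul 10 21:30 at or after Full Session ends Jul 10 20:30 → clear.
Full Soundcheck: starts Jul 11 07:30 at or after Full Session ends Jul 10 20:30 → clear.
Chamber Run-through: starts Jul 11 16:15 at or after Full Session ends Jul 10 20:30 → clear.
Tech Soundcheck: starts Jul 11 21:15 at or after Full Session ends Jul 10 20:30 → clear.
Rhythm Tracking: starts Jul 12 07:15 at or after Full Session ends Jul 10 20:30 → clear.
Soloist Mixing: starts Jul 12 11:45 at or after Full Session ends Jul 10 20:30 → clear.
Full Session overlaps Brass Session.

Yes — it overlaps Brass Session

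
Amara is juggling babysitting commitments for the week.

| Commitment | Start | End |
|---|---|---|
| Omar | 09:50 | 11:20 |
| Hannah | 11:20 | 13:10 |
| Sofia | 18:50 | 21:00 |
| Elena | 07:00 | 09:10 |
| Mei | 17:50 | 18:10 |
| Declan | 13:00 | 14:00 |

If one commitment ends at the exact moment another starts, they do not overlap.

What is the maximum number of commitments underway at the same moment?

2

Sweep the timeline, counting +1 at each start and −1 at each end (ends before starts at a tie):
07:00 start Elena → 1
09:10 end Elena → 0
09:50 start Omar → 1
11:20 end Omar → 0
11:20 start Hannah → 1
13:00 start Declan → 2
13:10 end Hannah → 1
14:00 end Declan → 0
17:50 start Mei → 1
18:10 end Mei → 0
18:50 start Sofia → 1
21:00 end Sofia → 0
Peak is 2, at 13:00 (Declan, Hannah).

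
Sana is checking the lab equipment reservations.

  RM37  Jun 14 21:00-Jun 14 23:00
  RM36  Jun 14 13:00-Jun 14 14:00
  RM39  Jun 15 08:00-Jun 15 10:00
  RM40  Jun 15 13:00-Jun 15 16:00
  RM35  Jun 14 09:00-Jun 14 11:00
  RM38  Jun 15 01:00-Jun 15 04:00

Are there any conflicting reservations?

No

Two intervals overlap when each starts before the other ends.
Sorted by start: RM35, RM36, RM37, RM38, RM39, RM40.
RM36 starts after RM35 ends, so RM35 has no further overlaps.
RM37 starts after RM36 ends, so RM36 has no further overlaps.
RM38 starts after RM37 ends, so RM37 has no further overlaps.
RM39 starts after RM38 ends, so RM38 has no further overlaps.
RM40 starts after RM39 ends.
Every pair is clear; the schedule has no overlaps.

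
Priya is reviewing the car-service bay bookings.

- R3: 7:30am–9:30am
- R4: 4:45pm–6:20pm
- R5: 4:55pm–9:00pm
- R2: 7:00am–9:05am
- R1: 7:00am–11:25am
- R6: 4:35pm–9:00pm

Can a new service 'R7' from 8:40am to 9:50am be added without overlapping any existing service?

No — it overlaps R1, R2, R3

R1: starts 7:00am before R7 ends 9:50am, and ends 11:25am after R7 starts 8:40am → overlap.
R2: starts 7:00am before R7 ends 9:50am, and ends 9:05am after R7 starts 8:40am → overlap.
R3: starts 7:30am before R7 ends 9:50am, and ends 9:30am after R7 starts 8:40am → overlap.
R6: starts 4:35pm at or after R7 ends 9:50am → clear.
R4: starts 4:45pm at or after R7 ends 9:50am → clear.
R5: starts 4:55pm at or after R7 ends 9:50am → clear.
R7 overlaps R1, R2, R3.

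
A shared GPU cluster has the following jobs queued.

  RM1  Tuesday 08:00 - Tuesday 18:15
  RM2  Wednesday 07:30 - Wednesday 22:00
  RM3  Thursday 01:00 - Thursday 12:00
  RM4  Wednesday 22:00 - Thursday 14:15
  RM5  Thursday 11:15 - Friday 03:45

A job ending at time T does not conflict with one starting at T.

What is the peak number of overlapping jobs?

3

Sort all start/end points and keep a running count:
Tuesday 08:00 start RM1 → 1
Tuesday 18:15 end RM1 → 0
Wednesday 07:30 start RM2 → 1
Wednesday 22:00 end RM2 → 0
Wednesday 22:00 start RM4 → 1
Thursday 01:00 start RM3 → 2
Thursday 11:15 start RM5 → 3
Thursday 12:00 end RM3 → 2
Thursday 14:15 end RM4 → 1
Friday 03:45 end RM5 → 0
Peak is 3, at Thursday 11:15 (RM3, RM4, RM5).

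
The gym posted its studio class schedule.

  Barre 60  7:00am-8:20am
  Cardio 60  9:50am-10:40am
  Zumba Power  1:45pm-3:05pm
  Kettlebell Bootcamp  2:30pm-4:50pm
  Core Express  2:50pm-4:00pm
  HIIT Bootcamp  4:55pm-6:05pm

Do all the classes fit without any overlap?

No

Sorted by start: Barre 60, Cardio 60, Zumba Power, Kettlebell Bootcamp, Core Express, HIIT Bootcamp.
Cardio 60 starts after Barre 60 ends, so Barre 60 has no further overlaps.
Zumba Power starts after Cardio 60 ends, so Cardio 60 has no further overlaps.
Kettlebell Bootcamp starts before Zumba Power ends → Zumba Power and Kettlebell Bootcamp overlap.
That's a conflict, so the schedule is not conflict-free.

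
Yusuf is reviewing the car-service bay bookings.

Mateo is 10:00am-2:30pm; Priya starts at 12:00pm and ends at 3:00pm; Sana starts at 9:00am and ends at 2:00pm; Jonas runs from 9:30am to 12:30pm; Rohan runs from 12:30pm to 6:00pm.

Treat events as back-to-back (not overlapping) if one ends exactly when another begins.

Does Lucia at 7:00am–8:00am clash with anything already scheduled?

Sana: starts 9:00am at or after Lucia ends 8:00am → clear.
Jonas: starts 9:30am at or after Lucia ends 8:00am → clear.
Mateo: starts 10:00am at or after Lucia ends 8:00am → clear.
Priya: starts 12:00pm at or after Lucia ends 8:00am → clear.
Rohan: starts 12:30pm at or after Lucia ends 8:00am → clear.

No — it doesn't clash with anything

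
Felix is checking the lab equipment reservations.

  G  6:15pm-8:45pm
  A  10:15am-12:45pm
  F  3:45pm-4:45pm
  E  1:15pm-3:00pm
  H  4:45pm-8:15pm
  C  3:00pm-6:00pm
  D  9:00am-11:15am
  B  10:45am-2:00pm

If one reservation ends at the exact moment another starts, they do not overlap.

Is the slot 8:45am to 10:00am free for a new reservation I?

No — it overlaps D

D: starts 9:00am before I ends 10:00am, and ends 11:15am after I starts 8:45am → overlap.
A: starts 10:15am at or after I ends 10:00am → clear.
B: starts 10:45am at or after I ends 10:00am → clear.
E: starts 1:15pm at or after I ends 10:00am → clear.
C: starts 3:00pm at or after I ends 10:00am → clear.
F: starts 3:45pm at or after I ends 10:00am → clear.
H: starts 4:45pm at or after I ends 10:00am → clear.
G: starts 6:15pm at or after I ends 10:00am → clear.
I overlaps D.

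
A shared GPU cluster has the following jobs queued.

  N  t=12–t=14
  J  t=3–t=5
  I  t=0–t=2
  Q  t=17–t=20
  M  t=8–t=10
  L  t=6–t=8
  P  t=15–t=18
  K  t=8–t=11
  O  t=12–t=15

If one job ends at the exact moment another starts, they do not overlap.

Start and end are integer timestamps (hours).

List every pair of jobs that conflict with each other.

K & M, N & O, P & Q

Sorted by start: I, J, L, K, M, N, O, P, Q.
J starts after I ends — done with I.
L starts after J ends — done with J.
K starts exactly when L ends (back-to-back, no overlap) — done with L.
M starts before K ends → K and M overlap.
N starts after K ends — done with K.
N starts after M ends — done with M.
O starts before N ends → N and O overlap.
P starts after N ends — done with N.
P starts exactly when O ends (back-to-back, no overlap) — done with O.
Q starts before P ends → P and Q overlap.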